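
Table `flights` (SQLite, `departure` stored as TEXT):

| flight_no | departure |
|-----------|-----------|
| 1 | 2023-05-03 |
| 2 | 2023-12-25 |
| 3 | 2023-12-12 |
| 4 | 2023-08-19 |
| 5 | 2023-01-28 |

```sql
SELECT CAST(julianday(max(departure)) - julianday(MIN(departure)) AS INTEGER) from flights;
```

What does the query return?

331

MIN = 2023-01-28, MAX = 2023-12-25.
3 days remain in January 2023 after the 28th (31 − 28).
Full months from February 2023 through November 2023 contribute their day counts.
Then 25 days into December 2023.
Total: 3 + 28 + 31 + 30 + 31 + 30 + 31 + 31 + 30 + 31 + 30 + 25 = 331.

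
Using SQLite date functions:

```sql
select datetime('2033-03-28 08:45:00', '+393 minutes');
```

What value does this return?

2033-03-28 15:18:00

393 minutes = 6h 33m; +393 minutes from 2033-03-28 08:45:00 is 2033-03-28 15:18:00.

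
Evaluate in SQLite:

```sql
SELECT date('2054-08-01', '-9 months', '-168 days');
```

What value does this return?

2053-05-17

Adding -9 months to 2054-08-01 gives 2053-11-01.
Applying '-168 days' to 2053-11-01: counting 168 days back gives 2053-05-17.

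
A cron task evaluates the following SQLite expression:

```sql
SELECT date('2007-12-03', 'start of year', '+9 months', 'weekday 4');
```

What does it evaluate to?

`start of year` rewinds 2007-12-03 to 2007-01-01.
Adding +9 months to 2007-01-01 gives 2007-10-01.
`weekday 4` advances to the next Thursday; 2007-10-01 is a Monday, so it moves forward to 2007-10-04.

2007-10-04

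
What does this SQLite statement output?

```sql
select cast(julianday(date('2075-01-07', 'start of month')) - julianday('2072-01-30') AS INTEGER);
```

`start of month` rewinds 2075-01-07 to 2075-01-01.
1 day remains in January 2072 after the 30th (31 − 30).
Full months from February 2072 through December 2074 contribute their day counts.
Then 1 day into January 2075.
Total: 1 + 29 + 31 + 30 + 31 + 30 + 31 + 31 + 30 + 31 + 30 + 31 + 31 + 28 + 31 + 30 + 31 + 30 + 31 + 31 + 30 + 31 + 30 + 31 + 31 + 28 + 31 + 30 + 31 + 30 + 31 + 31 + 30 + 31 + 30 + 31 + 1 = 1067.

1067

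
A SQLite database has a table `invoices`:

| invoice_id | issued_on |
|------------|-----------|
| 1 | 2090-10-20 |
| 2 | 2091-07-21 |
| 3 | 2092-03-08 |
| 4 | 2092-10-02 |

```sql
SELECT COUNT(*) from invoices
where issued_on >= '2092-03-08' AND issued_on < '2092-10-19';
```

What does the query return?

2

Rows in [2092-03-08, 2092-10-19): 2092-03-08, 2092-10-02 → 2 rows.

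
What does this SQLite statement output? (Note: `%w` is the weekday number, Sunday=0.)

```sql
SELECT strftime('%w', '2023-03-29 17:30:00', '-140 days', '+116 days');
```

First apply '-140 days', '+116 days': 2023-03-29 17:30:00 → 2023-03-05 17:30:00.
2023-03-05 is a Sunday; with Sunday=0 that is 0.

0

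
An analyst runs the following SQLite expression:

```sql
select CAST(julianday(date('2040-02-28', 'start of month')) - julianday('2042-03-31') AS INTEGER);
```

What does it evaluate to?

`start of month` rewinds 2040-02-28 to 2040-02-01.
28 days remain in February 2040 after the 1st (29 − 1).
Full months from March 2040 through February 2042 contribute their day counts.
Then 31 days into March 2042.
Total: 28 + 31 + 30 + 31 + 30 + 31 + 31 + 30 + 31 + 30 + 31 + 31 + 28 + 31 + 30 + 31 + 30 + 31 + 31 + 30 + 31 + 30 + 31 + 31 + 28 + 31 = 789.
The subtraction is earlier − later, so the result is −789 → -789.

-789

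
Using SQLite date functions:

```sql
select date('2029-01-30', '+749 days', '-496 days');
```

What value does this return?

Applying '+749 days' to 2029-01-30: counting 749 days forward gives 2031-02-18.
Applying '-496 days' to 2031-02-18: counting 496 days back gives 2029-10-10.

2029-10-10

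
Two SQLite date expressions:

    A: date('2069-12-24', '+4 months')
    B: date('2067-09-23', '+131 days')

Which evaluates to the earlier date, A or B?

A = 2070-04-24.
B = 2068-02-01.
B is earlier.

B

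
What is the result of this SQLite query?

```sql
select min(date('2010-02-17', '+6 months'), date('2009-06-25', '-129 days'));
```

date('2010-02-17', '+6 months') → 2010-08-17.
date('2009-06-25', '-129 days') → 2009-02-16.
Earlier of the two is 2009-02-16.

2009-02-16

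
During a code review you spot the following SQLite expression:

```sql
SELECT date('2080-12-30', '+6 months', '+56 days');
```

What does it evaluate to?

Adding +6 months to 2080-12-30 gives 2081-06-30.
Applying '+56 days' to 2081-06-30: counting 56 days forward gives 2081-08-25.

2081-08-25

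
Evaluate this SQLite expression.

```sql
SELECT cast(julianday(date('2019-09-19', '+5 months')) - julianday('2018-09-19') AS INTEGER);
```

518

Adding +5 months to 2019-09-19 gives 2020-02-19.
11 days remain in September 2018 after the 19th (30 − 19).
Full months from October 2018 through January 2020 contribute their day counts.
Then 19 days into February 2020.
Total: 11 + 31 + 30 + 31 + 31 + 28 + 31 + 30 + 31 + 30 + 31 + 31 + 30 + 31 + 30 + 31 + 31 + 19 = 518.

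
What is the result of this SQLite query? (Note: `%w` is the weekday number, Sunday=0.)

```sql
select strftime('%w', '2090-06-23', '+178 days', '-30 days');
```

6

First apply '+178 days', '-30 days': 2090-06-23 → 2090-11-18.
2090-11-18 is a Saturday; with Sunday=0 that is 6.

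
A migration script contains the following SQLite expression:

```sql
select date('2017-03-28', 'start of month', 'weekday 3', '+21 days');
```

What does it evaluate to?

2017-03-22

`start of month` rewinds 2017-03-28 to 2017-03-01.
`weekday 3` advances to the next Wednesday; 2017-03-01 is already a Wednesday, so it stays at 2017-03-01.
Advancing 21 more days within March lands on 2017-03-22.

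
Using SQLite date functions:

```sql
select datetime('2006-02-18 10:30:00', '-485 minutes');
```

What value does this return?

485 minutes = 8h 5m; -485 minutes from 2006-02-18 10:30:00 is 2006-02-18 02:25:00.

2006-02-18 02:25:00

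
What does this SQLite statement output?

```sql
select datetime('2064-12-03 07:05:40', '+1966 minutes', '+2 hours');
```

2064-12-04 17:51:40

1966 minutes = 32h 46m; +1966 minutes from 2064-12-03 07:05:40 is 2064-12-04 15:51:40 (crosses midnight).
+2 hours from 2064-12-04 15:51:40 is 2064-12-04 17:51:40.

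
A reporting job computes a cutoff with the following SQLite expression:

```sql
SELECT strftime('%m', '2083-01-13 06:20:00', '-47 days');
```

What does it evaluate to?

11

First apply '-47 days': 2083-01-13 06:20:00 → 2082-11-27 06:20:00.
`%m` extracts the 2-digit month (01-12): 11.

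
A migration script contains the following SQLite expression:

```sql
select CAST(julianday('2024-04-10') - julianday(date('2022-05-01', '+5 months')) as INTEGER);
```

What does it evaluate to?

557

Adding +5 months to 2022-05-01 gives 2022-10-01.
30 days remain in October 2022 after the 1st (31 − 1).
Full months from November 2022 through March 2024 contribute their day counts.
Then 10 days into April 2024.
Total: 30 + 30 + 31 + 31 + 28 + 31 + 30 + 31 + 30 + 31 + 31 + 30 + 31 + 30 + 31 + 31 + 29 + 31 + 10 = 557.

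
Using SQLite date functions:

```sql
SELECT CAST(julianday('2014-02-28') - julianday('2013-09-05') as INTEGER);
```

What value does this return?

176

25 days remain in September 2013 after the 5th (30 − 5).
October 2013: 31 days.
November 2013: 30 days.
December 2013: 31 days.
January 2014: 31 days.
Then 28 days into February 2014.
Total: 25 + 31 + 30 + 31 + 31 + 28 = 176.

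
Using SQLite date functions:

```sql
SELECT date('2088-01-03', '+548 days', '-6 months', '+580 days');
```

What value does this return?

2090-08-07

Applying '+548 days' to 2088-01-03: counting 548 days forward gives 2089-07-04.
Adding -6 months to 2089-07-04 gives 2089-01-04.
Applying '+580 days' to 2089-01-04: counting 580 days forward gives 2090-08-07.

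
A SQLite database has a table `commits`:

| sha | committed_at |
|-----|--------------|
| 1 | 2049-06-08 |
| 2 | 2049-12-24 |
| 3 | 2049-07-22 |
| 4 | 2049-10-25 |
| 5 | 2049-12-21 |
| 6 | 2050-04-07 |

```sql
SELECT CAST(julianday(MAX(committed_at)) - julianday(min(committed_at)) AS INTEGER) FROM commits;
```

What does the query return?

MIN = 2049-06-08, MAX = 2050-04-07.
22 days remain in June 2049 after the 8th (30 − 8).
Full months from July 2049 through March 2050 contribute their day counts.
Then 7 days into April 2050.
Total: 22 + 31 + 31 + 30 + 31 + 30 + 31 + 31 + 28 + 31 + 7 = 303.

303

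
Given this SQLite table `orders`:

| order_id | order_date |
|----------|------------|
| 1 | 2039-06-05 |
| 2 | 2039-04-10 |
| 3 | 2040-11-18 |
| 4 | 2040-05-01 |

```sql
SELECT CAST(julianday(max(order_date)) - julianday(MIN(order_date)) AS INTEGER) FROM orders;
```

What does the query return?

588

MIN = 2039-04-10, MAX = 2040-11-18.
20 days remain in April 2039 after the 10th (30 − 10).
Full months from May 2039 through October 2040 contribute their day counts.
Then 18 days into November 2040.
Total: 20 + 31 + 30 + 31 + 31 + 30 + 31 + 30 + 31 + 31 + 29 + 31 + 30 + 31 + 30 + 31 + 31 + 30 + 31 + 18 = 588.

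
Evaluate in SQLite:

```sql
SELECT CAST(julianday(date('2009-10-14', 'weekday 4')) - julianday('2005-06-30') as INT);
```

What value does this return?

`weekday 4` advances to the next Thursday; 2009-10-14 is a Wednesday, so it moves forward to 2009-10-15.
0 days remain in June 2005 after the 30th (30 − 30).
Full months from July 2005 through September 2009 contribute their day counts.
Then 15 days into October 2009.
Total: 0 + 31 + 31 + 30 + 31 + 30 + 31 + 31 + 28 + 31 + 30 + 31 + 30 + 31 + 31 + 30 + 31 + 30 + 31 + 31 + 28 + 31 + 30 + 31 + 30 + 31 + 31 + 30 + 31 + 30 + 31 + 31 + 29 + 31 + 30 + 31 + 30 + 31 + 31 + 30 + 31 + 30 + 31 + 31 + 28 + 31 + 30 + 31 + 30 + 31 + 31 + 30 + 15 = 1568.

1568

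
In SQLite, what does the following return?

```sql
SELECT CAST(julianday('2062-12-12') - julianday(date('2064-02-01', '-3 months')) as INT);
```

Adding -3 months to 2064-02-01 gives 2063-11-01.
19 days remain in December 2062 after the 12th (31 − 12).
Full months from January 2063 through October 2063 contribute their day counts.
Then 1 day into November 2063.
Total: 19 + 31 + 28 + 31 + 30 + 31 + 30 + 31 + 31 + 30 + 31 + 1 = 324.
The subtraction is earlier − later, so the result is −324 → -324.

-324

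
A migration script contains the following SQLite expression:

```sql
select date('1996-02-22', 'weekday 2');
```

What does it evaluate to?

1996-02-27

`weekday 2` advances to the next Tuesday; 1996-02-22 is a Thursday, so it moves forward to 1996-02-27.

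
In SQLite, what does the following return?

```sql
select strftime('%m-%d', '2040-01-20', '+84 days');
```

04-13

First apply '+84 days': 2040-01-20 → 2040-04-13.
`%m-%d` extracts the month-day: 04-13.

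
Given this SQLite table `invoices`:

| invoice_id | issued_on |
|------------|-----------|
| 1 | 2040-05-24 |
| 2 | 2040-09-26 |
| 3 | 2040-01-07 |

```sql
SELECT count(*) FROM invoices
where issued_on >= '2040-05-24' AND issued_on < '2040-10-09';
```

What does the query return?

2

Rows in [2040-05-24, 2040-10-09): 2040-05-24, 2040-09-26 → 2 rows.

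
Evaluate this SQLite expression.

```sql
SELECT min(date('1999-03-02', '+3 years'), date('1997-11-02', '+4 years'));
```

date('1999-03-02', '+3 years') → 2002-03-02.
date('1997-11-02', '+4 years') → 2001-11-02.
Earlier of the two is 2001-11-02.

2001-11-02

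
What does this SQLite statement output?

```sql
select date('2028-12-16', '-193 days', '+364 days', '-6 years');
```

Applying '-193 days' to 2028-12-16: counting 193 days back gives 2028-06-06.
Applying '+364 days' to 2028-06-06: counting 364 days forward gives 2029-06-05.
Adding -6 years to 2029-06-05 gives 2023-06-05.

2023-06-05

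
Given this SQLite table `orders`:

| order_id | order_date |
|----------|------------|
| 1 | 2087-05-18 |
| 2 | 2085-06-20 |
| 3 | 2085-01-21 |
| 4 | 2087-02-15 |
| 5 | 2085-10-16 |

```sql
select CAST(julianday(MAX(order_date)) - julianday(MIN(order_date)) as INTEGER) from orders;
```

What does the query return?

847

MIN = 2085-01-21, MAX = 2087-05-18.
10 days remain in January 2085 after the 21st (31 − 21).
Full months from February 2085 through April 2087 contribute their day counts.
Then 18 days into May 2087.
Total: 10 + 28 + 31 + 30 + 31 + 30 + 31 + 31 + 30 + 31 + 30 + 31 + 31 + 28 + 31 + 30 + 31 + 30 + 31 + 31 + 30 + 31 + 30 + 31 + 31 + 28 + 31 + 30 + 18 = 847.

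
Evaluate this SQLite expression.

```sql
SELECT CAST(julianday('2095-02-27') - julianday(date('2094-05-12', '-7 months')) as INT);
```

503

Adding -7 months to 2094-05-12 gives 2093-10-12.
19 days remain in October 2093 after the 12th (31 − 12).
Full months from November 2093 through January 2095 contribute their day counts.
Then 27 days into February 2095.
Total: 19 + 30 + 31 + 31 + 28 + 31 + 30 + 31 + 30 + 31 + 31 + 30 + 31 + 30 + 31 + 31 + 27 = 503.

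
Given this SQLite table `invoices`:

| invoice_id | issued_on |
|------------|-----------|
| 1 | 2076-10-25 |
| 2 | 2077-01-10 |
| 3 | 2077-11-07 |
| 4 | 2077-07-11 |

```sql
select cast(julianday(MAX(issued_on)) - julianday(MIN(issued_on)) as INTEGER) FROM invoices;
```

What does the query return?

378

MIN = 2076-10-25, MAX = 2077-11-07.
6 days remain in October 2076 after the 25th (31 − 25).
Full months from November 2076 through October 2077 contribute their day counts.
Then 7 days into November 2077.
Total: 6 + 30 + 31 + 31 + 28 + 31 + 30 + 31 + 30 + 31 + 31 + 30 + 31 + 7 = 378.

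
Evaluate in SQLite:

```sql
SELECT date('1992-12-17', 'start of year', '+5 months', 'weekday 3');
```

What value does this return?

1992-06-03

`start of year` rewinds 1992-12-17 to 1992-01-01.
Adding +5 months to 1992-01-01 gives 1992-06-01.
`weekday 3` advances to the next Wednesday; 1992-06-01 is a Monday, so it moves forward to 1992-06-03.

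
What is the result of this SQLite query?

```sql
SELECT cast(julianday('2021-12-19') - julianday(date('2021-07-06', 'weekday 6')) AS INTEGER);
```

`weekday 6` advances to the next Saturday; 2021-07-06 is a Tuesday, so it moves forward to 2021-07-10.
21 days remain in July 2021 after the 10th (31 − 10).
August 2021: 31 days.
September 2021: 30 days.
October 2021: 31 days.
November 2021: 30 days.
Then 19 days into December 2021.
Total: 21 + 31 + 30 + 31 + 30 + 19 = 162.

162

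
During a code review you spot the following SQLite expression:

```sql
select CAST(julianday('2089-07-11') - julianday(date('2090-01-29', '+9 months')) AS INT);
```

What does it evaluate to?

-475

Adding +9 months to 2090-01-29 gives 2090-10-29.
20 days remain in July 2089 after the 11th (31 − 11).
Full months from August 2089 through September 2090 contribute their day counts.
Then 29 days into October 2090.
Total: 20 + 31 + 30 + 31 + 30 + 31 + 31 + 28 + 31 + 30 + 31 + 30 + 31 + 31 + 30 + 29 = 475.
The subtraction is earlier − later, so the result is −475 → -475.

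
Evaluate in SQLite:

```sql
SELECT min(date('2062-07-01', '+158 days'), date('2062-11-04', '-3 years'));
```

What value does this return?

2059-11-04

date('2062-07-01', '+158 days') → 2062-12-06.
date('2062-11-04', '-3 years') → 2059-11-04.
Earlier of the two is 2059-11-04.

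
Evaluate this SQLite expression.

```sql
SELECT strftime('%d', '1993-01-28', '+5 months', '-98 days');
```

22

First apply '+5 months', '-98 days': 1993-01-28 → 1993-03-22.
`%d` extracts the 2-digit day of month: 22.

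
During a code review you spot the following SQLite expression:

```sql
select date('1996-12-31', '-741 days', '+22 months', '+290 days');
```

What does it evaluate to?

Applying '-741 days' to 1996-12-31: counting 741 days back gives 1994-12-21.
Adding +22 months to 1994-12-21 gives 1996-10-21.
Applying '+290 days' to 1996-10-21: counting 290 days forward gives 1997-08-07.

1997-08-07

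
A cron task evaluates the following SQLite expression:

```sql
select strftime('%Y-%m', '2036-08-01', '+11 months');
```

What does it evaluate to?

2037-07

First apply '+11 months': 2036-08-01 → 2037-07-01.
`%Y-%m` extracts the year-month: 2037-07.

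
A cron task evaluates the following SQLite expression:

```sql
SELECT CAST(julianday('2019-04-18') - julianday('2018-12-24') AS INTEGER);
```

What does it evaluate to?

115

7 days remain in December 2018 after the 24th (31 − 24).
January 2019: 31 days.
February 2019: 28 days.
March 2019: 31 days.
Then 18 days into April 2019.
Total: 7 + 31 + 28 + 31 + 18 = 115.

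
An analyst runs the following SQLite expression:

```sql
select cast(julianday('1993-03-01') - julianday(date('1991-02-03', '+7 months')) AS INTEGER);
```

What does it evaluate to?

545

Adding +7 months to 1991-02-03 gives 1991-09-03.
27 days remain in September 1991 after the 3rd (30 − 3).
Full months from October 1991 through February 1993 contribute their day counts.
Then 1 day into March 1993.
Total: 27 + 31 + 30 + 31 + 31 + 29 + 31 + 30 + 31 + 30 + 31 + 31 + 30 + 31 + 30 + 31 + 31 + 28 + 1 = 545.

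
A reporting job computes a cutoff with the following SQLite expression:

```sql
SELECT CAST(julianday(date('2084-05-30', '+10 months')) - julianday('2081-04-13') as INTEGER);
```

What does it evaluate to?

Adding +10 months to 2084-05-30 gives 2085-03-30.
17 days remain in April 2081 after the 13th (30 − 13).
Full months from May 2081 through February 2085 contribute their day counts.
Then 30 days into March 2085.
Total: 17 + 31 + 30 + 31 + 31 + 30 + 31 + 30 + 31 + 31 + 28 + 31 + 30 + 31 + 30 + 31 + 31 + 30 + 31 + 30 + 31 + 31 + 28 + 31 + 30 + 31 + 30 + 31 + 31 + 30 + 31 + 30 + 31 + 31 + 29 + 31 + 30 + 31 + 30 + 31 + 31 + 30 + 31 + 30 + 31 + 31 + 28 + 30 = 1447.

1447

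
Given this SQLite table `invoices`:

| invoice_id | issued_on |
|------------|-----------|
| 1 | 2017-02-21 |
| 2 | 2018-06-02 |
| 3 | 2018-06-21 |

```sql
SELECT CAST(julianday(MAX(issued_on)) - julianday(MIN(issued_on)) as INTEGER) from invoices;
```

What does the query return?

485

MIN = 2017-02-21, MAX = 2018-06-21.
7 days remain in February 2017 after the 21st (28 − 21).
Full months from March 2017 through May 2018 contribute their day counts.
Then 21 days into June 2018.
Total: 7 + 31 + 30 + 31 + 30 + 31 + 31 + 30 + 31 + 30 + 31 + 31 + 28 + 31 + 30 + 31 + 21 = 485.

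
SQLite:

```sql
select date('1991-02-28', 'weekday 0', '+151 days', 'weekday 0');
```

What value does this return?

1991-08-04

`weekday 0` advances to the next Sunday; 1991-02-28 is a Thursday, so it moves forward to 1991-03-03.
Applying '+151 days' to 1991-03-03: counting 151 days forward gives 1991-08-01.
`weekday 0` advances to the next Sunday; 1991-08-01 is a Thursday, so it moves forward to 1991-08-04.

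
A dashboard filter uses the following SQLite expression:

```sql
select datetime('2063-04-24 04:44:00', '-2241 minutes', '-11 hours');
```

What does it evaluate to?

2241 minutes = 37h 21m; -2241 minutes from 2063-04-24 04:44:00 is 2063-04-22 15:23:00 (crosses midnight).
-11 hours from 2063-04-22 15:23:00 is 2063-04-22 04:23:00.

2063-04-22 04:23:00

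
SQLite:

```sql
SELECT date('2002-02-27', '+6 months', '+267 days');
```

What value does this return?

Adding +6 months to 2002-02-27 gives 2002-08-27.
Applying '+267 days' to 2002-08-27: counting 267 days forward gives 2003-05-21.

2003-05-21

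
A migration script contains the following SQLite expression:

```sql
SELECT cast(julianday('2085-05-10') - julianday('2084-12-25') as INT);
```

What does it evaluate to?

136

6 days remain in December 2084 after the 25th (31 − 25).
January 2085: 31 days.
February 2085: 28 days.
March 2085: 31 days.
April 2085: 30 days.
Then 10 days into May 2085.
Total: 6 + 31 + 28 + 31 + 30 + 10 = 136.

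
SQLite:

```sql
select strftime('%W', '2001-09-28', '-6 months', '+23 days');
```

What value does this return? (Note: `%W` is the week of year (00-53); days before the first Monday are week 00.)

16

First apply '-6 months', '+23 days': 2001-09-28 → 2001-04-20.
2001-04-20 is a Friday. SQLite's %W counts Mondays since the year started; the result is 16.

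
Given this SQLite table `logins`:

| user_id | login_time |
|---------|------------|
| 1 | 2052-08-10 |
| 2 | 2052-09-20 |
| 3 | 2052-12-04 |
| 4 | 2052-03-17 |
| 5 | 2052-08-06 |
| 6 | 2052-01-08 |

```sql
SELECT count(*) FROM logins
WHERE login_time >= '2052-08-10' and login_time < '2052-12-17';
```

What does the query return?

3

Rows in [2052-08-10, 2052-12-17): 2052-08-10, 2052-09-20, 2052-12-04 → 3 rows.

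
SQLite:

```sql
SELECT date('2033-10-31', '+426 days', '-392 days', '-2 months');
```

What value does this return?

2033-10-04

Applying '+426 days' to 2033-10-31: counting 426 days forward gives 2034-12-31.
Applying '-392 days' to 2034-12-31: counting 392 days back gives 2033-12-04.
Adding -2 months to 2033-12-04 gives 2033-10-04.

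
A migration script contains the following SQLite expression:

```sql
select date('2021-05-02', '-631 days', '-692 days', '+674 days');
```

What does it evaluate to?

2019-07-23

Applying '-631 days' to 2021-05-02: counting 631 days back gives 2019-08-10.
Applying '-692 days' to 2019-08-10: counting 692 days back gives 2017-09-17.
Applying '+674 days' to 2017-09-17: counting 674 days forward gives 2019-07-23.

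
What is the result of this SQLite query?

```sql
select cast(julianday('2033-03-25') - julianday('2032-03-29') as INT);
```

2 days remain in March 2032 after the 29th (31 − 29).
Full months from April 2032 through February 2033 contribute their day counts.
Then 25 days into March 2033.
Total: 2 + 30 + 31 + 30 + 31 + 31 + 30 + 31 + 30 + 31 + 31 + 28 + 25 = 361.

361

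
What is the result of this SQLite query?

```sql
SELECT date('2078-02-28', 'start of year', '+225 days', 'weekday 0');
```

2078-08-14

`start of year` rewinds 2078-02-28 to 2078-01-01.
Applying '+225 days' to 2078-01-01: counting 225 days forward gives 2078-08-14.
`weekday 0` advances to the next Sunday; 2078-08-14 is already a Sunday, so it stays at 2078-08-14.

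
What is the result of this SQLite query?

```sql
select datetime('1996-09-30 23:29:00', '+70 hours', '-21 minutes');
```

+70 hours from 1996-09-30 23:29:00 is 1996-10-03 21:29:00 (crosses midnight).
-21 minutes from 1996-10-03 21:29:00 is 1996-10-03 21:08:00.

1996-10-03 21:08:00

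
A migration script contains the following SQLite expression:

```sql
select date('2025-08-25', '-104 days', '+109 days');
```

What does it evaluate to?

2025-08-30

Applying '-104 days' to 2025-08-25: counting 104 days back gives 2025-05-13.
Applying '+109 days' to 2025-05-13: counting 109 days forward gives 2025-08-30.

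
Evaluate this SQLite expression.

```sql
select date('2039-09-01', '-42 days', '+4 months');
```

2039-11-21

Applying '-42 days' to 2039-09-01: counting 42 days back gives 2039-07-21.
Adding +4 months to 2039-07-21 gives 2039-11-21.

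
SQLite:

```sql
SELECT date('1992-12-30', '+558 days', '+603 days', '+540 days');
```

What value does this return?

Applying '+558 days' to 1992-12-30: counting 558 days forward gives 1994-07-11.
Applying '+603 days' to 1994-07-11: counting 603 days forward gives 1996-03-05.
Applying '+540 days' to 1996-03-05: counting 540 days forward gives 1997-08-27.

1997-08-27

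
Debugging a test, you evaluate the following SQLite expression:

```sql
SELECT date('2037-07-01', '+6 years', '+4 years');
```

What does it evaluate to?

2047-07-01

Adding +6 years to 2037-07-01 gives 2043-07-01.
Adding +4 years to 2043-07-01 gives 2047-07-01.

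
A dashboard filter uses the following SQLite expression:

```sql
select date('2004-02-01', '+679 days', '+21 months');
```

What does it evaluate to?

Applying '+679 days' to 2004-02-01: counting 679 days forward gives 2005-12-11.
Adding +21 months to 2005-12-11 gives 2007-09-11.

2007-09-11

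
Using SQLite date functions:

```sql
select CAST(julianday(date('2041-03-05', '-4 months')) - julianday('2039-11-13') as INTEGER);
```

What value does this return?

358

Adding -4 months to 2041-03-05 gives 2040-11-05.
17 days remain in November 2039 after the 13th (30 − 13).
Full months from December 2039 through October 2040 contribute their day counts.
Then 5 days into November 2040.
Total: 17 + 31 + 31 + 29 + 31 + 30 + 31 + 30 + 31 + 31 + 30 + 31 + 5 = 358.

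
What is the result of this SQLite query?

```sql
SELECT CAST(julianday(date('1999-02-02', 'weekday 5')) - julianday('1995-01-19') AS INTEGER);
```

`weekday 5` advances to the next Friday; 1999-02-02 is a Tuesday, so it moves forward to 1999-02-05.
12 days remain in January 1995 after the 19th (31 − 19).
Full months from February 1995 through January 1999 contribute their day counts.
Then 5 days into February 1999.
Total: 12 + 28 + 31 + 30 + 31 + 30 + 31 + 31 + 30 + 31 + 30 + 31 + 31 + 29 + 31 + 30 + 31 + 30 + 31 + 31 + 30 + 31 + 30 + 31 + 31 + 28 + 31 + 30 + 31 + 30 + 31 + 31 + 30 + 31 + 30 + 31 + 31 + 28 + 31 + 30 + 31 + 30 + 31 + 31 + 30 + 31 + 30 + 31 + 31 + 5 = 1478.

1478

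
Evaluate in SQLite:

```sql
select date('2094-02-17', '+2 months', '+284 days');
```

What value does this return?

2095-01-26

Adding +2 months to 2094-02-17 gives 2094-04-17.
Applying '+284 days' to 2094-04-17: counting 284 days forward gives 2095-01-26.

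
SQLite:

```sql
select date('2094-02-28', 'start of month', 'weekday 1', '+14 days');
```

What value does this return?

`start of month` rewinds 2094-02-28 to 2094-02-01.
`weekday 1` advances to the next Monday; 2094-02-01 is already a Monday, so it stays at 2094-02-01.
Advancing 14 more days within February lands on 2094-02-15.

2094-02-15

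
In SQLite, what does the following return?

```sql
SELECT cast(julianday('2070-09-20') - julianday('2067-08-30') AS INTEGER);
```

1117

1 day remains in August 2067 after the 30th (31 − 30).
Full months from September 2067 through August 2070 contribute their day counts.
Then 20 days into September 2070.
Total: 1 + 30 + 31 + 30 + 31 + 31 + 29 + 31 + 30 + 31 + 30 + 31 + 31 + 30 + 31 + 30 + 31 + 31 + 28 + 31 + 30 + 31 + 30 + 31 + 31 + 30 + 31 + 30 + 31 + 31 + 28 + 31 + 30 + 31 + 30 + 31 + 31 + 20 = 1117.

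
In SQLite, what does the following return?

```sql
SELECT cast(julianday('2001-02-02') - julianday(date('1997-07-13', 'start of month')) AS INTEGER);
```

`start of month` rewinds 1997-07-13 to 1997-07-01.
30 days remain in July 1997 after the 1st (31 − 1).
Full months from August 1997 through January 2001 contribute their day counts.
Then 2 days into February 2001.
Total: 30 + 31 + 30 + 31 + 30 + 31 + 31 + 28 + 31 + 30 + 31 + 30 + 31 + 31 + 30 + 31 + 30 + 31 + 31 + 28 + 31 + 30 + 31 + 30 + 31 + 31 + 30 + 31 + 30 + 31 + 31 + 29 + 31 + 30 + 31 + 30 + 31 + 31 + 30 + 31 + 30 + 31 + 31 + 2 = 1312.

1312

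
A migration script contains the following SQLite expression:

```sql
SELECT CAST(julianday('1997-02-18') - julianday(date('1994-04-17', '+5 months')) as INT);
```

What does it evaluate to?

885

Adding +5 months to 1994-04-17 gives 1994-09-17.
13 days remain in September 1994 after the 17th (30 − 17).
Full months from October 1994 through January 1997 contribute their day counts.
Then 18 days into February 1997.
Total: 13 + 31 + 30 + 31 + 31 + 28 + 31 + 30 + 31 + 30 + 31 + 31 + 30 + 31 + 30 + 31 + 31 + 29 + 31 + 30 + 31 + 30 + 31 + 31 + 30 + 31 + 30 + 31 + 31 + 18 = 885.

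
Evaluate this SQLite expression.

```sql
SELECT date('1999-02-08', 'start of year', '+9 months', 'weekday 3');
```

`start of year` rewinds 1999-02-08 to 1999-01-01.
Adding +9 months to 1999-01-01 gives 1999-10-01.
`weekday 3` advances to the next Wednesday; 1999-10-01 is a Friday, so it moves forward to 1999-10-06.

1999-10-06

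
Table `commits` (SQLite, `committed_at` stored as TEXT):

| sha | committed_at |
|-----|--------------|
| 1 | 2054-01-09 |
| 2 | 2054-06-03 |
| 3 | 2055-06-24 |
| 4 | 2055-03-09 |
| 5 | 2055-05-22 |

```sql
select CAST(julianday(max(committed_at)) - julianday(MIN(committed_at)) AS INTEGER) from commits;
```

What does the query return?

531

MIN = 2054-01-09, MAX = 2055-06-24.
22 days remain in January 2054 after the 9th (31 − 9).
Full months from February 2054 through May 2055 contribute their day counts.
Then 24 days into June 2055.
Total: 22 + 28 + 31 + 30 + 31 + 30 + 31 + 31 + 30 + 31 + 30 + 31 + 31 + 28 + 31 + 30 + 31 + 24 = 531.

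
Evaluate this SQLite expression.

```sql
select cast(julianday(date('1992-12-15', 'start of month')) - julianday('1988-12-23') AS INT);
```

`start of month` rewinds 1992-12-15 to 1992-12-01.
8 days remain in December 1988 after the 23rd (31 − 23).
Full months from January 1989 through November 1992 contribute their day counts.
Then 1 day into December 1992.
Total: 8 + 31 + 28 + 31 + 30 + 31 + 30 + 31 + 31 + 30 + 31 + 30 + 31 + 31 + 28 + 31 + 30 + 31 + 30 + 31 + 31 + 30 + 31 + 30 + 31 + 31 + 28 + 31 + 30 + 31 + 30 + 31 + 31 + 30 + 31 + 30 + 31 + 31 + 29 + 31 + 30 + 31 + 30 + 31 + 31 + 30 + 31 + 30 + 1 = 1439.

1439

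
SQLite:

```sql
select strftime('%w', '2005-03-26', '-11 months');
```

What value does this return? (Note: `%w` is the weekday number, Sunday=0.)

1

First apply '-11 months': 2005-03-26 → 2004-04-26.
2004-04-26 is a Monday; with Sunday=0 that is 1.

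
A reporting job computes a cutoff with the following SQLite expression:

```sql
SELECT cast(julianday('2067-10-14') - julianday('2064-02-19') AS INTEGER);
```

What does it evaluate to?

1333

10 days remain in February 2064 after the 19th (29 − 19).
Full months from March 2064 through September 2067 contribute their day counts.
Then 14 days into October 2067.
Total: 10 + 31 + 30 + 31 + 30 + 31 + 31 + 30 + 31 + 30 + 31 + 31 + 28 + 31 + 30 + 31 + 30 + 31 + 31 + 30 + 31 + 30 + 31 + 31 + 28 + 31 + 30 + 31 + 30 + 31 + 31 + 30 + 31 + 30 + 31 + 31 + 28 + 31 + 30 + 31 + 30 + 31 + 31 + 30 + 14 = 1333.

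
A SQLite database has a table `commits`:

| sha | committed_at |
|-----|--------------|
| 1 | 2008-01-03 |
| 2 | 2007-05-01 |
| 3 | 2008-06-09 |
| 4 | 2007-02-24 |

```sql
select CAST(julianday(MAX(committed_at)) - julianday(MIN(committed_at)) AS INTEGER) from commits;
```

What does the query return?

471

MIN = 2007-02-24, MAX = 2008-06-09.
4 days remain in February 2007 after the 24th (28 − 24).
Full months from March 2007 through May 2008 contribute their day counts.
Then 9 days into June 2008.
Total: 4 + 31 + 30 + 31 + 30 + 31 + 31 + 30 + 31 + 30 + 31 + 31 + 29 + 31 + 30 + 31 + 9 = 471.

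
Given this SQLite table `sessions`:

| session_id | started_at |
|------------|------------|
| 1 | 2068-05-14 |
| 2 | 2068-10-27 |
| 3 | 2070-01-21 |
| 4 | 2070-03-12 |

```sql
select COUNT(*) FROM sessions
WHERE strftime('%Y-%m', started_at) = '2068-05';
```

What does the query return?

Rows with year-month 2068-05: 2068-05-14 → 1.

1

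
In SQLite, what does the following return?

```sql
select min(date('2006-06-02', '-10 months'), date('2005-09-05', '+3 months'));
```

date('2006-06-02', '-10 months') → 2005-08-02.
date('2005-09-05', '+3 months') → 2005-12-05.
Earlier of the two is 2005-08-02.

2005-08-02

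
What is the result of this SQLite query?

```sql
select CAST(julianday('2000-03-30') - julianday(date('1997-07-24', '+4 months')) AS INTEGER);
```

Adding +4 months to 1997-07-24 gives 1997-11-24.
6 days remain in November 1997 after the 24th (30 − 24).
Full months from December 1997 through February 2000 contribute their day counts.
Then 30 days into March 2000.
Total: 6 + 31 + 31 + 28 + 31 + 30 + 31 + 30 + 31 + 31 + 30 + 31 + 30 + 31 + 31 + 28 + 31 + 30 + 31 + 30 + 31 + 31 + 30 + 31 + 30 + 31 + 31 + 29 + 30 = 857.

857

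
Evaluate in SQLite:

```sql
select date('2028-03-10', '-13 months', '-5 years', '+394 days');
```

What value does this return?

2023-03-11

Adding -13 months to 2028-03-10 gives 2027-02-10.
Adding -5 years to 2027-02-10 gives 2022-02-10.
Applying '+394 days' to 2022-02-10: counting 394 days forward gives 2023-03-11.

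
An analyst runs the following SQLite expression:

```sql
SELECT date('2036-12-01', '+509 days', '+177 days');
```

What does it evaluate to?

2038-10-18

Applying '+509 days' to 2036-12-01: counting 509 days forward gives 2038-04-24.
Applying '+177 days' to 2038-04-24: counting 177 days forward gives 2038-10-18.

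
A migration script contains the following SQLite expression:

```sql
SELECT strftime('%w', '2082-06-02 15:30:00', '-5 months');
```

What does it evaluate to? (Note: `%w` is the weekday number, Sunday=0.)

5

First apply '-5 months': 2082-06-02 15:30:00 → 2082-01-02 15:30:00.
2082-01-02 is a Friday; with Sunday=0 that is 5.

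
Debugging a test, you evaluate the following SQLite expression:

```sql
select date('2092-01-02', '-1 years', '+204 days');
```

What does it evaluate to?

Adding -1 year to 2092-01-02 gives 2091-01-02.
Applying '+204 days' to 2091-01-02: counting 204 days forward gives 2091-07-25.

2091-07-25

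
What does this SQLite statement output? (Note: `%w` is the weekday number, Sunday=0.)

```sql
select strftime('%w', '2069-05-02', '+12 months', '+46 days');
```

2

First apply '+12 months', '+46 days': 2069-05-02 → 2070-06-17.
2070-06-17 is a Tuesday; with Sunday=0 that is 2.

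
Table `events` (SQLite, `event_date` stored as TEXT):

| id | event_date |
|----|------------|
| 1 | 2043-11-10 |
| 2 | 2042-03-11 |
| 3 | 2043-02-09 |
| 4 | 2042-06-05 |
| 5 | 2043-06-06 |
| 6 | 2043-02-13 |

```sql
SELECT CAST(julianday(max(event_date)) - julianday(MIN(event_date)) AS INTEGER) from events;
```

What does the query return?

609

MIN = 2042-03-11, MAX = 2043-11-10.
20 days remain in March 2042 after the 11th (31 − 11).
Full months from April 2042 through October 2043 contribute their day counts.
Then 10 days into November 2043.
Total: 20 + 30 + 31 + 30 + 31 + 31 + 30 + 31 + 30 + 31 + 31 + 28 + 31 + 30 + 31 + 30 + 31 + 31 + 30 + 31 + 10 = 609.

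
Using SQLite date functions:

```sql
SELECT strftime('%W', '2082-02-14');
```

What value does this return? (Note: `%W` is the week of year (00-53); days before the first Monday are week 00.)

2082-02-14 is a Saturday. SQLite's %W counts Mondays since the year started; the result is 06.

06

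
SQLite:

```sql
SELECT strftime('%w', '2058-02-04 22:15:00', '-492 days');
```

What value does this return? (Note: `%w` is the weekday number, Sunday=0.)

First apply '-492 days': 2058-02-04 22:15:00 → 2056-09-30 22:15:00.
2056-09-30 is a Saturday; with Sunday=0 that is 6.

6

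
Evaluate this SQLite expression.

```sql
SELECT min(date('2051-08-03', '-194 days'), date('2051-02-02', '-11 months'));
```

date('2051-08-03', '-194 days') → 2051-01-21.
date('2051-02-02', '-11 months') → 2050-03-02.
Earlier of the two is 2050-03-02.

2050-03-02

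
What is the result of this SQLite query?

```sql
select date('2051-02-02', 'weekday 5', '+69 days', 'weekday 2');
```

2051-04-18

`weekday 5` advances to the next Friday; 2051-02-02 is a Thursday, so it moves forward to 2051-02-03.
Applying '+69 days' to 2051-02-03: counting 69 days forward gives 2051-04-13.
`weekday 2` advances to the next Tuesday; 2051-04-13 is a Thursday, so it moves forward to 2051-04-18.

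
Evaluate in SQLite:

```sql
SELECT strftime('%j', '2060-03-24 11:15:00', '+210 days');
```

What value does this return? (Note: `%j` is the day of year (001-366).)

First apply '+210 days': 2060-03-24 11:15:00 → 2060-10-20 11:15:00.
Day-of-year for 2060-10-20: days since 2060-01-01 inclusive = 294, zero-padded to 294.

294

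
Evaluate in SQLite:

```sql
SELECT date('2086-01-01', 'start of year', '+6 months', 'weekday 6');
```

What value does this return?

2086-07-06

`start of year` rewinds 2086-01-01 to 2086-01-01.
Adding +6 months to 2086-01-01 gives 2086-07-01.
`weekday 6` advances to the next Saturday; 2086-07-01 is a Monday, so it moves forward to 2086-07-06.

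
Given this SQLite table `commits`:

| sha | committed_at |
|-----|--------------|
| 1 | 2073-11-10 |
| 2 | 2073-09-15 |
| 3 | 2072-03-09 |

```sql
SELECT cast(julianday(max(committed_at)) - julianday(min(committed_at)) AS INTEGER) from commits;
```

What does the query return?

611

MIN = 2072-03-09, MAX = 2073-11-10.
22 days remain in March 2072 after the 9th (31 − 9).
Full months from April 2072 through October 2073 contribute their day counts.
Then 10 days into November 2073.
Total: 22 + 30 + 31 + 30 + 31 + 31 + 30 + 31 + 30 + 31 + 31 + 28 + 31 + 30 + 31 + 30 + 31 + 31 + 30 + 31 + 10 = 611.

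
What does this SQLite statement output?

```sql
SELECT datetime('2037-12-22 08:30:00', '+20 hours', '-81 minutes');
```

+20 hours from 2037-12-22 08:30:00 is 2037-12-23 04:30:00 (crosses midnight).
81 minutes = 1h 21m; -81 minutes from 2037-12-23 04:30:00 is 2037-12-23 03:09:00.

2037-12-23 03:09:00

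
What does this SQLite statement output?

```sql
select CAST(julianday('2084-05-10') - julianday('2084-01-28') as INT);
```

3 days remain in January 2084 after the 28th (31 − 28).
February 2084: 29 days (leap year).
March 2084: 31 days.
April 2084: 30 days.
Then 10 days into May 2084.
Total: 3 + 29 + 31 + 30 + 10 = 103.

103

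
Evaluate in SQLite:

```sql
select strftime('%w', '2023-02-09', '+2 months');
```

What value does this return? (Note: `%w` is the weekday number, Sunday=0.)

First apply '+2 months': 2023-02-09 → 2023-04-09.
2023-04-09 is a Sunday; with Sunday=0 that is 0.

0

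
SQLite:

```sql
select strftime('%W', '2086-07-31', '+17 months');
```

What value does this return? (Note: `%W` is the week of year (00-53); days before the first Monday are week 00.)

52

First apply '+17 months': 2086-07-31 → 2087-12-31.
2087-12-31 is a Wednesday. SQLite's %W counts Mondays since the year started; the result is 52.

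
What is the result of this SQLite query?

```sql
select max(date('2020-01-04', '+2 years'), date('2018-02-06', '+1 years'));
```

2022-01-04

date('2020-01-04', '+2 years') → 2022-01-04.
date('2018-02-06', '+1 years') → 2019-02-06.
Later of the two is 2022-01-04.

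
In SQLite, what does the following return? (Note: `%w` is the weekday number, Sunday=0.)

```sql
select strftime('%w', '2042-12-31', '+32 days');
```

0

First apply '+32 days': 2042-12-31 → 2043-02-01.
2043-02-01 is a Sunday; with Sunday=0 that is 0.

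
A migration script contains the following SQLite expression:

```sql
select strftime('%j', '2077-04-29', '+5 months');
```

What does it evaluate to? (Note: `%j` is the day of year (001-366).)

First apply '+5 months': 2077-04-29 → 2077-09-29.
Day-of-year for 2077-09-29: days since 2077-01-01 inclusive = 272, zero-padded to 272.

272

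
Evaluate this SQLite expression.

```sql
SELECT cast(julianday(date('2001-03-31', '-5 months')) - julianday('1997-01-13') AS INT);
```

1387

Adding -5 months to 2001-03-31 gives 2000-10-31.
18 days remain in January 1997 after the 13th (31 − 13).
Full months from February 1997 through September 2000 contribute their day counts.
Then 31 days into October 2000.
Total: 18 + 28 + 31 + 30 + 31 + 30 + 31 + 31 + 30 + 31 + 30 + 31 + 31 + 28 + 31 + 30 + 31 + 30 + 31 + 31 + 30 + 31 + 30 + 31 + 31 + 28 + 31 + 30 + 31 + 30 + 31 + 31 + 30 + 31 + 30 + 31 + 31 + 29 + 31 + 30 + 31 + 30 + 31 + 31 + 30 + 31 = 1387.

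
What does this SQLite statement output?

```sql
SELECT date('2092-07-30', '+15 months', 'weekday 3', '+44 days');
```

2093-12-18

Adding +15 months to 2092-07-30 gives 2093-10-30.
`weekday 3` advances to the next Wednesday; 2093-10-30 is a Friday, so it moves forward to 2093-11-04.
Applying '+44 days' to 2093-11-04: counting 44 days forward gives 2093-12-18.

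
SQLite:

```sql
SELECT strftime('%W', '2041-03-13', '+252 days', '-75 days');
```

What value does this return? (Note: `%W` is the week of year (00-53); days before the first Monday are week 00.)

First apply '+252 days', '-75 days': 2041-03-13 → 2041-09-06.
2041-09-06 is a Friday. SQLite's %W counts Mondays since the year started; the result is 35.

35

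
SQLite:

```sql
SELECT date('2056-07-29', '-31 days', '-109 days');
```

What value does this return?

2056-03-11

Going back 29 days from 2056-07-29 reaches 2056-06-30 (last day of June, 30 days).
Going back 2 days within June lands on 2056-06-28.
Applying '-109 days' to 2056-06-28: counting 109 days back gives 2056-03-11.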